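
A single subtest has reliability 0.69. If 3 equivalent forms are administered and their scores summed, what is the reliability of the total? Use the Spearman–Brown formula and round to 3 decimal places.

0.870

ρ_k = kρ / (1 + (k−1)ρ) = 3·0.69 / (1 + 2·0.69) = 2.070 / 2.380 = 0.870.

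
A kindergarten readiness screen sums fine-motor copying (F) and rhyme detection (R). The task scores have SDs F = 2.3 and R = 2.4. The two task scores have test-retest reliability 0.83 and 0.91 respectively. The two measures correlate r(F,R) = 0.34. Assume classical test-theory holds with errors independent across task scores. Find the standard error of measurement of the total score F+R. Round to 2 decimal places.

1.19

Var(total) = 11.05 + 3.7536 = 14.8036.
True-score variance = 9.6323 + 3.7536 = 13.3859, so reliability = 0.9042.
Error variance = 14.8036 − 13.3859 = 1.4177; SEM = √1.4177 = 1.19.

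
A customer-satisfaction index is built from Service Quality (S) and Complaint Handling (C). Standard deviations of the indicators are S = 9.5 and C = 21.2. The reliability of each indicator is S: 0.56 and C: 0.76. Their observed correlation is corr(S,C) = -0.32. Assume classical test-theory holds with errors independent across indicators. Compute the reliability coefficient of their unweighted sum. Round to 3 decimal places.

Var(S+C) = 9.5² + 21.2² + 2·[9.5·21.2·(-0.32)] = 539.69 − 128.896 = 410.794.
With uncorrelated errors the cross-covariances are all true-score covariance, so they carry over unchanged; only the diagonal terms shrink to ρᵢσᵢ².
True-score variance = [9.5²·0.56 + 21.2²·0.76] − 128.896 = 392.114 − 128.896 = 263.218.
Reliability = 263.218 / 410.794 = 0.641.

0.641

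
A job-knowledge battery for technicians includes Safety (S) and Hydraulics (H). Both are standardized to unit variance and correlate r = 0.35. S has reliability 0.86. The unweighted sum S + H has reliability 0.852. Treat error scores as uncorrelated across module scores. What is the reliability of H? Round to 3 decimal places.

Var(S+H) = 2 + 2·0.35 = 2.700.
True-score variance = ρ_S + ρ_H + 2·0.35, so 0.852 = (0.86 + ρ_H + 0.70) / 2.700.
ρ_H = 0.852·2.700 − 0.86 − 0.70 = 0.740.

0.740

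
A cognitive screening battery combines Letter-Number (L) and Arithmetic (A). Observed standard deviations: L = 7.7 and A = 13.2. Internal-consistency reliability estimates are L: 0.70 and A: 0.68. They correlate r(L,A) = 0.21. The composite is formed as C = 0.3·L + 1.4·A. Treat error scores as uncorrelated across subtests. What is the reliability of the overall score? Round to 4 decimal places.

Var(C) = 0.3²·7.7² + 1.4²·13.2² + 2·[0.42·7.7·13.2·0.21] = 346.846 + 17.9293 = 364.776.
Because errors are independent across components, Cov(Tᵢ,Tⱼ) = Cov(Xᵢ,Xⱼ); the off-diagonal part of the true-score variance is the same as above.
True-score variance = [0.3²·7.7²·0.70 + 1.4²·13.2²·0.68] + 17.9293 = 235.962 + 17.9293 = 253.892.
Reliability = 253.892 / 364.776 = 0.6960.

0.6960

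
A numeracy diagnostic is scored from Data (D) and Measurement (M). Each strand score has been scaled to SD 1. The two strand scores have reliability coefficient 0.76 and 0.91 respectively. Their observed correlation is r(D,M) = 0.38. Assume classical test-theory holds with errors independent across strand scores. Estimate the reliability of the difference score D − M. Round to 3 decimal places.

Var(D−M) = 1 + 1 − 2·0.38 = 2 − 0.76 = 1.24.
Under uncorrelated errors the observed covariances equal the true-score covariances, so only the own-variance terms attenuate.
True-score variance = [0.76 + 0.91] − 0.76 = 1.67 − 0.76 = 0.91.
Reliability = 0.91 / 1.24 = 0.734.

0.734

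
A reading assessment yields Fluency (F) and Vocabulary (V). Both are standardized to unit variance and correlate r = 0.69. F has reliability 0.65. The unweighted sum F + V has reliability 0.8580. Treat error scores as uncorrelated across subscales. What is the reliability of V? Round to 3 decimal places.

Var(F+V) = 2 + 2·0.69 = 3.380.
True-score variance = ρ_F + ρ_V + 2·0.69, so 0.8580 = (0.65 + ρ_V + 1.38) / 3.380.
ρ_V = 0.8580·3.380 − 0.65 − 1.38 = 0.870.

0.870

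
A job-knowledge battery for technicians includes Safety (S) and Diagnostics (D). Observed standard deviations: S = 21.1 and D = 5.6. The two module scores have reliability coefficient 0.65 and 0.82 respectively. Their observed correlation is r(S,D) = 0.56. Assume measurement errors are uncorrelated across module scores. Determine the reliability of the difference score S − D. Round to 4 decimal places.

0.5309

Var(S−D) = 21.1² + 5.6² − 2·21.1·5.6·0.56 = 476.57 − 132.339 = 344.231.
With uncorrelated errors the cross-covariances are all true-score covariance, so they carry over unchanged; only the diagonal terms shrink to ρᵢσᵢ².
True-score variance = [21.1²·0.65 + 5.6²·0.82] − 132.339 = 315.102 − 132.339 = 182.762.
Reliability = 182.762 / 344.231 = 0.5309.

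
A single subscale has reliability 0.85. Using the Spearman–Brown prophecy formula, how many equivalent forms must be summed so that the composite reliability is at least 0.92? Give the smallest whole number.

k ≥ ρ*(1−ρ₁)/(ρ₁(1−ρ*)) = 0.92·0.15 / (0.85·0.08) = 2.029.
Smallest integer k = 3.

3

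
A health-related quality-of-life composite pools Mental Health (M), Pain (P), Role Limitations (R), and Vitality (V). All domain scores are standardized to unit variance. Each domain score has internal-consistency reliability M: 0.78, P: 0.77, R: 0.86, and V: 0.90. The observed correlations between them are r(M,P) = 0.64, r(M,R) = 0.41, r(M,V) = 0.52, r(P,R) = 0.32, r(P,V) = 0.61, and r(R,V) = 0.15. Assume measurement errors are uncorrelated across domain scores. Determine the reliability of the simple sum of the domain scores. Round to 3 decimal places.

Var(M+P+R+V) = 4 + 2·[0.64 + 0.41 + 0.52 + 0.32 + 0.61 + 0.15] = 4 + 5.3 = 9.3.
Because errors are independent across components, Cov(Tᵢ,Tⱼ) = Cov(Xᵢ,Xⱼ); the off-diagonal part of the true-score variance is the same as above.
True-score variance = [0.78 + 0.77 + 0.86 + 0.90] + 5.3 = 3.31 + 5.3 = 8.61.
Reliability = 8.61 / 9.3 = 0.926.

0.926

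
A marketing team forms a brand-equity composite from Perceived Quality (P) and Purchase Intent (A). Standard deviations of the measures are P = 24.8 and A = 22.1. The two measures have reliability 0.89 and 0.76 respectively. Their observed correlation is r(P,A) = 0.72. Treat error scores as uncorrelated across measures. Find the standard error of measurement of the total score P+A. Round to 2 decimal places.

Var(total) = 1103.45 + 789.235 = 1892.69.
True-score variance = 918.577 + 789.235 = 1707.81, so reliability = 0.9023.
Error variance = 1892.69 − 1707.81 = 184.873; SEM = √184.873 = 13.60.

13.60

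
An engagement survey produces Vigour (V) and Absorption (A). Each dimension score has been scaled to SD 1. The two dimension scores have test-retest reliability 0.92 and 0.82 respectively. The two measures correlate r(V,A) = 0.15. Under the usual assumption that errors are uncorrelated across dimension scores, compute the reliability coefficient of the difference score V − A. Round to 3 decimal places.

0.847

Var(V−A) = 1 + 1 − 2·0.15 = 2 − 0.3 = 1.7.
Because errors are independent across components, Cov(Tᵢ,Tⱼ) = Cov(Xᵢ,Xⱼ); the off-diagonal part of the true-score variance is the same as above.
True-score variance = [0.92 + 0.82] − 0.3 = 1.74 − 0.3 = 1.44.
Reliability = 1.44 / 1.7 = 0.847.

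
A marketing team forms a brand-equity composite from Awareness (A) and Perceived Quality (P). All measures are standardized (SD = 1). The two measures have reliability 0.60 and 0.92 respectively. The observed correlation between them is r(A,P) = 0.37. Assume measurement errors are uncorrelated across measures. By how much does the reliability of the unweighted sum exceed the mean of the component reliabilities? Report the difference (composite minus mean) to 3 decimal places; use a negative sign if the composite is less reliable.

0.065

Var(sum) = 2 + 0.74 = 2.74; true-score variance = 1.52 + 0.74 = 2.26; composite reliability = 0.8248.
Mean component reliability = 0.7600.
Difference = 0.8248 − 0.7600 = 0.065.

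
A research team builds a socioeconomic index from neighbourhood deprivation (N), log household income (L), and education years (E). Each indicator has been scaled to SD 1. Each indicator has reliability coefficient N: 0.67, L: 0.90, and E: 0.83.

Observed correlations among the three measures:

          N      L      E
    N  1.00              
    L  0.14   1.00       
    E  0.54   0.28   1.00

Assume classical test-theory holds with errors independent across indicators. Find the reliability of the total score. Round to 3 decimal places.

0.878

Var(N+L+E) = 3 + 2·[0.14 + 0.54 + 0.28] = 3 + 1.92 = 4.92.
Because errors are independent across components, Cov(Tᵢ,Tⱼ) = Cov(Xᵢ,Xⱼ); the off-diagonal part of the true-score variance is the same as above.
True-score variance = [0.67 + 0.90 + 0.83] + 1.92 = 2.4 + 1.92 = 4.32.
Reliability = 4.32 / 4.92 = 0.878.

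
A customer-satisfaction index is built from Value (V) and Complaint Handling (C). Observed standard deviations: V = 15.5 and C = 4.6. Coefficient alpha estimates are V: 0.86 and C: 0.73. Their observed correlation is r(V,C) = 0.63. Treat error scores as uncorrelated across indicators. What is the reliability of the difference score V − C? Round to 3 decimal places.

Var(V−C) = 15.5² + 4.6² − 2·15.5·4.6·0.63 = 261.41 − 89.838 = 171.572.
Under uncorrelated errors the observed covariances equal the true-score covariances, so only the own-variance terms attenuate.
True-score variance = [15.5²·0.86 + 4.6²·0.73] − 89.838 = 222.062 − 89.838 = 132.224.
Reliability = 132.224 / 171.572 = 0.771.

0.771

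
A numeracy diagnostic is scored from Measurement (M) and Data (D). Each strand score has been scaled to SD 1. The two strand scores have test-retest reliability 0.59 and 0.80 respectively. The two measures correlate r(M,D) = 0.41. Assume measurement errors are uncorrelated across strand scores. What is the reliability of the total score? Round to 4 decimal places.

0.7837

Var(M+D) = 2 + 2·[0.41] = 2 + 0.82 = 2.82.
Under uncorrelated errors the observed covariances equal the true-score covariances, so only the own-variance terms attenuate.
True-score variance = [0.59 + 0.80] + 0.82 = 1.39 + 0.82 = 2.21.
Reliability = 2.21 / 2.82 = 0.7837.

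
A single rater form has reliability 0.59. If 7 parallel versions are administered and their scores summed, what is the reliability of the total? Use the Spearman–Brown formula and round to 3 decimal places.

ρ_k = kρ / (1 + (k−1)ρ) = 7·0.59 / (1 + 6·0.59) = 4.130 / 4.540 = 0.910.

0.910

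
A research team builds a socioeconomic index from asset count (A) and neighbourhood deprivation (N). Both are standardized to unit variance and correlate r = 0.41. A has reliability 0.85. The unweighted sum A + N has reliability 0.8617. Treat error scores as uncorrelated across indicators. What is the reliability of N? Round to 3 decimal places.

0.760

Var(A+N) = 2 + 2·0.41 = 2.820.
True-score variance = ρ_A + ρ_N + 2·0.41, so 0.8617 = (0.85 + ρ_N + 0.82) / 2.820.
ρ_N = 0.8617·2.820 − 0.85 − 0.82 = 0.760.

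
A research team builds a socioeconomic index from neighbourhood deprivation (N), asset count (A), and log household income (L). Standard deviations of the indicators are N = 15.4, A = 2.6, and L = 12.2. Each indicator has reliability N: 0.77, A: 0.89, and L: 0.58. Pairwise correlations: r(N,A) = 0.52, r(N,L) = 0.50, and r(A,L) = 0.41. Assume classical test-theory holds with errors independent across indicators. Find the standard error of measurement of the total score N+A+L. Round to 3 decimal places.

Var(total) = 392.76 + 255.532 = 648.292.
True-score variance = 274.957 + 255.532 = 530.489, so reliability = 0.8183.
Error variance = 648.292 − 530.489 = 117.803; SEM = √117.803 = 10.854.

10.854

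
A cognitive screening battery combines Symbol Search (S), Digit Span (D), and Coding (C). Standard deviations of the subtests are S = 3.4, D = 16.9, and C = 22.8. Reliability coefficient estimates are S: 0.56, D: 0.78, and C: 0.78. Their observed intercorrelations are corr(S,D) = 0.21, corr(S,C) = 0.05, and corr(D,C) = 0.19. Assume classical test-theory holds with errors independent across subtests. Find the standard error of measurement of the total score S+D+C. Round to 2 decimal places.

13.50

Var(total) = 817.01 + 178.307 = 995.317.
True-score variance = 634.725 + 178.307 = 813.031, so reliability = 0.8169.
Error variance = 995.317 − 813.031 = 182.285; SEM = √182.285 = 13.50.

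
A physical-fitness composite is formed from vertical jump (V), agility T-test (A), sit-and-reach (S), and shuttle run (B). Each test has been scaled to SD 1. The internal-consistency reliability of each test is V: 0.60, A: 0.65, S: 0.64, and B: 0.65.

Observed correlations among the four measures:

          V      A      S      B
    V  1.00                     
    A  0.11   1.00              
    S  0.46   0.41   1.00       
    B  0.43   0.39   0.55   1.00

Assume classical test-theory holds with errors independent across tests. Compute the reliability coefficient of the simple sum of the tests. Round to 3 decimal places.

Var(V+A+S+B) = 4 + 2·[0.11 + 0.46 + 0.43 + 0.41 + 0.39 + 0.55] = 4 + 4.7 = 8.7.
Under uncorrelated errors the observed covariances equal the true-score covariances, so only the own-variance terms attenuate.
True-score variance = [0.60 + 0.65 + 0.64 + 0.65] + 4.7 = 2.54 + 4.7 = 7.24.
Reliability = 7.24 / 8.7 = 0.832.

0.832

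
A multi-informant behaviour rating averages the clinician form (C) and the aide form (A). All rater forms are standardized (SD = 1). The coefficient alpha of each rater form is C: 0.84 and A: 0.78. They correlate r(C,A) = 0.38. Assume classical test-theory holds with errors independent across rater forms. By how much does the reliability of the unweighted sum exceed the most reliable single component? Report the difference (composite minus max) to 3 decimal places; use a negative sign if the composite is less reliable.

0.022

Var(sum) = 2 + 0.76 = 2.76; true-score variance = 1.62 + 0.76 = 2.38; composite reliability = 0.8623.
Max component reliability = 0.8400.
Difference = 0.8623 − 0.8400 = 0.022.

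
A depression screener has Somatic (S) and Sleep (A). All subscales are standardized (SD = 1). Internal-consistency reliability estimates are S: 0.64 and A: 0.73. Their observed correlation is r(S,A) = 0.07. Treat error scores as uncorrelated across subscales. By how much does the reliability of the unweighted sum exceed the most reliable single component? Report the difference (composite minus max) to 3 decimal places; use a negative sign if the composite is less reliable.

Var(sum) = 2 + 0.14 = 2.14; true-score variance = 1.37 + 0.14 = 1.51; composite reliability = 0.7056.
Max component reliability = 0.7300.
Difference = 0.7056 − 0.7300 = -0.024.

-0.024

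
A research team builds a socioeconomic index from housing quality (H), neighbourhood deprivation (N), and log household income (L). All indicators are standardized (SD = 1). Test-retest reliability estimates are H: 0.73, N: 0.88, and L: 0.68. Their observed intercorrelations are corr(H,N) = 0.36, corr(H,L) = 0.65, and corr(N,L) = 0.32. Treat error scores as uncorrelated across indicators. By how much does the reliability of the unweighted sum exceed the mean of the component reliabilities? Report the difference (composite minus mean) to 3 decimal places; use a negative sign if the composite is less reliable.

Var(sum) = 3 + 2.66 = 5.66; true-score variance = 2.29 + 2.66 = 4.95; composite reliability = 0.8746.
Mean component reliability = 0.7633.
Difference = 0.8746 − 0.7633 = 0.111.

0.111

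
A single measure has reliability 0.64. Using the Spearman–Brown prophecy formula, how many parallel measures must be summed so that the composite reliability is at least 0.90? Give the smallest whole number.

k ≥ ρ*(1−ρ₁)/(ρ₁(1−ρ*)) = 0.90·0.36 / (0.64·0.10) = 5.063.
Smallest integer k = 6.

6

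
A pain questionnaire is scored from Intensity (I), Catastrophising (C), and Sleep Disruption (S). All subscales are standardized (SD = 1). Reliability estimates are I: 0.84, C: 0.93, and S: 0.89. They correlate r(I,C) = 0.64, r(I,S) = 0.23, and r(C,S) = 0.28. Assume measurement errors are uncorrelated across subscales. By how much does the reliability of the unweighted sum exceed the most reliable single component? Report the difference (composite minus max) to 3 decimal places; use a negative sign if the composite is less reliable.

Var(sum) = 3 + 2.3 = 5.3; true-score variance = 2.66 + 2.3 = 4.96; composite reliability = 0.9358.
Max component reliability = 0.9300.
Difference = 0.9358 − 0.9300 = 0.006.

0.006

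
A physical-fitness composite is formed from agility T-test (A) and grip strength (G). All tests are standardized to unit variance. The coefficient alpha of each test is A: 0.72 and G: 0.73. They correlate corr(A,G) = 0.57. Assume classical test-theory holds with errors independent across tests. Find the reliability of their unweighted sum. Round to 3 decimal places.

Var(A+G) = 2 + 2·[0.57] = 2 + 1.14 = 3.14.
Because errors are independent across components, Cov(Tᵢ,Tⱼ) = Cov(Xᵢ,Xⱼ); the off-diagonal part of the true-score variance is the same as above.
True-score variance = [0.72 + 0.73] + 1.14 = 1.45 + 1.14 = 2.59.
Reliability = 2.59 / 3.14 = 0.825.

0.825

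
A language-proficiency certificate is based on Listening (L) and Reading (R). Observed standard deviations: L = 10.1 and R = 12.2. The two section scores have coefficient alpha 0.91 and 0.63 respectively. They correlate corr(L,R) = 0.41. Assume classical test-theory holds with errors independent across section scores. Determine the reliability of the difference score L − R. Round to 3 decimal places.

0.571

Var(L−R) = 10.1² + 12.2² − 2·10.1·12.2·0.41 = 250.85 − 101.04 = 149.81.
Under uncorrelated errors the observed covariances equal the true-score covariances, so only the own-variance terms attenuate.
True-score variance = [10.1²·0.91 + 12.2²·0.63] − 101.04 = 186.598 − 101.04 = 85.5579.
Reliability = 85.5579 / 149.81 = 0.571.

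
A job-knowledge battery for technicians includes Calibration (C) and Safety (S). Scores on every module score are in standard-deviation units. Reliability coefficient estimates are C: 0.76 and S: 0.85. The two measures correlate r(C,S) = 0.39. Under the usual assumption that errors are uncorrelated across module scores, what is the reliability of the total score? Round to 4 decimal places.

0.8597

Var(C+S) = 2 + 2·[0.39] = 2 + 0.78 = 2.78.
With uncorrelated errors the cross-covariances are all true-score covariance, so they carry over unchanged; only the diagonal terms shrink to ρᵢσᵢ².
True-score variance = [0.76 + 0.85] + 0.78 = 1.61 + 0.78 = 2.39.
Reliability = 2.39 / 2.78 = 0.8597.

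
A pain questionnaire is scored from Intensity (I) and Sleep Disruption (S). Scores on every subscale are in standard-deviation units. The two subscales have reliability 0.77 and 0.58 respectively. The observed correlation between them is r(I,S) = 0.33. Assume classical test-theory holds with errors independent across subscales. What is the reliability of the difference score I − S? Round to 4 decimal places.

0.5149

Var(I−S) = 1 + 1 − 2·0.33 = 2 − 0.66 = 1.34.
Under uncorrelated errors the observed covariances equal the true-score covariances, so only the own-variance terms attenuate.
True-score variance = [0.77 + 0.58] − 0.66 = 1.35 − 0.66 = 0.69.
Reliability = 0.69 / 1.34 = 0.5149.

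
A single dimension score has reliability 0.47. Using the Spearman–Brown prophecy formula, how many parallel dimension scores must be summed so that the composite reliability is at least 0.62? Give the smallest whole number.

k ≥ ρ*(1−ρ₁)/(ρ₁(1−ρ*)) = 0.62·0.53 / (0.47·0.38) = 1.840.
Smallest integer k = 2.

2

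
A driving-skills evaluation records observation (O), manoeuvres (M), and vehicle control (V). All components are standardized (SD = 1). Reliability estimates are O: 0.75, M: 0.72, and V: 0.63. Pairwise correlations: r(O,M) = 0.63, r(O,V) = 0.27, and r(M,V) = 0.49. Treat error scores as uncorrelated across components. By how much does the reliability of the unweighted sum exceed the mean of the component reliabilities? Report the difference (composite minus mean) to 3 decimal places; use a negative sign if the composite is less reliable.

0.144

Var(sum) = 3 + 2.78 = 5.78; true-score variance = 2.1 + 2.78 = 4.88; composite reliability = 0.8443.
Mean component reliability = 0.7000.
Difference = 0.8443 − 0.7000 = 0.144.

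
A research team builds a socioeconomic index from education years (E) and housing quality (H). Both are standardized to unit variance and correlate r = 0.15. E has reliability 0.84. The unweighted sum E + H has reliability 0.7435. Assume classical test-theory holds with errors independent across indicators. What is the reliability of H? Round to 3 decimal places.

Var(E+H) = 2 + 2·0.15 = 2.300.
True-score variance = ρ_E + ρ_H + 2·0.15, so 0.7435 = (0.84 + ρ_H + 0.30) / 2.300.
ρ_H = 0.7435·2.300 − 0.84 − 0.30 = 0.570.

0.570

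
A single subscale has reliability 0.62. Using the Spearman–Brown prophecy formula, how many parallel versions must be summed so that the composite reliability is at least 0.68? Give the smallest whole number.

2

k ≥ ρ*(1−ρ₁)/(ρ₁(1−ρ*)) = 0.68·0.38 / (0.62·0.32) = 1.302.
Smallest integer k = 2.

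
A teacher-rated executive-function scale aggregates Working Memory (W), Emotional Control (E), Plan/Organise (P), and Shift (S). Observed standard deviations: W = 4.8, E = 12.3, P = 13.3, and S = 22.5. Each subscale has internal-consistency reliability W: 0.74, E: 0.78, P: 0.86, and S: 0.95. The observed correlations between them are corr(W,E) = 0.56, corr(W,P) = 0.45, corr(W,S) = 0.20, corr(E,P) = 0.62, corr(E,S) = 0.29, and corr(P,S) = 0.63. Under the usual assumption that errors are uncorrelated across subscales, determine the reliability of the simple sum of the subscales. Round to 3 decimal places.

0.949

Var(W+E+P+S) = 4.8² + 12.3² + 13.3² + 22.5² + 2·[4.8·12.3·0.56 + 4.8·13.3·0.45 + 4.8·22.5·0.20 + 12.3·13.3·0.62 + 12.3·22.5·0.29 + 13.3·22.5·0.63] = 857.47 + 907.202 = 1764.67.
Under uncorrelated errors the observed covariances equal the true-score covariances, so only the own-variance terms attenuate.
True-score variance = [4.8²·0.74 + 12.3²·0.78 + 13.3²·0.86 + 22.5²·0.95] + 907.202 = 768.119 + 907.202 = 1675.32.
Reliability = 1675.32 / 1764.67 = 0.949.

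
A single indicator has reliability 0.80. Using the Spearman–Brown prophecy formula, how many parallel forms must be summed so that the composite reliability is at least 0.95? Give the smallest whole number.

5

k ≥ ρ*(1−ρ₁)/(ρ₁(1−ρ*)) = 0.95·0.20 / (0.80·0.05) = 4.750.
Smallest integer k = 5.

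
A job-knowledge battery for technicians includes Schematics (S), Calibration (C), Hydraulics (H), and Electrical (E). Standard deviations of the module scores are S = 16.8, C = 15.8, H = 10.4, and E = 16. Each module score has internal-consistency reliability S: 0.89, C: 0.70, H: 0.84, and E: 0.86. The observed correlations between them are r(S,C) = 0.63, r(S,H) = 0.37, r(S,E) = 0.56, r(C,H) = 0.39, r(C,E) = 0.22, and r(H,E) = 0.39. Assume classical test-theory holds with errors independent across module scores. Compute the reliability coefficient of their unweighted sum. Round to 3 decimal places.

Var(S+C+H+E) = 16.8² + 15.8² + 10.4² + 16² + 2·[16.8·15.8·0.63 + 16.8·10.4·0.37 + 16.8·16·0.56 + 15.8·10.4·0.39 + 15.8·16·0.22 + 10.4·16·0.39] = 896.04 + 1134 = 2030.04.
Under uncorrelated errors the observed covariances equal the true-score covariances, so only the own-variance terms attenuate.
True-score variance = [16.8²·0.89 + 15.8²·0.70 + 10.4²·0.84 + 16²·0.86] + 1134 = 736.956 + 1134 = 1870.95.
Reliability = 1870.95 / 2030.04 = 0.922.

0.922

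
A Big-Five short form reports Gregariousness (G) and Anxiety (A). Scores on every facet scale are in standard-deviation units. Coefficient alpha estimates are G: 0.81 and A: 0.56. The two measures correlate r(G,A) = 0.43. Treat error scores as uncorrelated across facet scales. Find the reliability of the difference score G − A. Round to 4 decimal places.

0.4474

Var(G−A) = 1 + 1 − 2·0.43 = 2 − 0.86 = 1.14.
Because errors are independent across components, Cov(Tᵢ,Tⱼ) = Cov(Xᵢ,Xⱼ); the off-diagonal part of the true-score variance is the same as above.
True-score variance = [0.81 + 0.56] − 0.86 = 1.37 − 0.86 = 0.51.
Reliability = 0.51 / 1.14 = 0.4474.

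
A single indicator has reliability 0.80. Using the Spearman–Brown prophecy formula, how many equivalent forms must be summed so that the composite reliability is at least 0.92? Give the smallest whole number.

3

k ≥ ρ*(1−ρ₁)/(ρ₁(1−ρ*)) = 0.92·0.20 / (0.80·0.08) = 2.875.
Smallest integer k = 3.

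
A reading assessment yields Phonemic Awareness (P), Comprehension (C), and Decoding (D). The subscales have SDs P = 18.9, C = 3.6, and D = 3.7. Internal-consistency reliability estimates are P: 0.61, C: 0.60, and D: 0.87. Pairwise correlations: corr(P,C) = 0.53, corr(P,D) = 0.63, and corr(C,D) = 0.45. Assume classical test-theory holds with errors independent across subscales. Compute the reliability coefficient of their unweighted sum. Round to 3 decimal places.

Var(P+C+D) = 18.9² + 3.6² + 3.7² + 2·[18.9·3.6·0.53 + 18.9·3.7·0.63 + 3.6·3.7·0.45] = 383.86 + 172.222 = 556.082.
Because errors are independent across components, Cov(Tᵢ,Tⱼ) = Cov(Xᵢ,Xⱼ); the off-diagonal part of the true-score variance is the same as above.
True-score variance = [18.9²·0.61 + 3.6²·0.60 + 3.7²·0.87] + 172.222 = 237.584 + 172.222 = 409.807.
Reliability = 409.807 / 556.082 = 0.737.

0.737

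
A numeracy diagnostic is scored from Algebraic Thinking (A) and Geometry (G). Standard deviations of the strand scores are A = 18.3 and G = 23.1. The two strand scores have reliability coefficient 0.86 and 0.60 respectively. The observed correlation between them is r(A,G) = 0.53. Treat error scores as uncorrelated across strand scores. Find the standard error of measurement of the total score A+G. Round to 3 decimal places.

16.135

Var(total) = 868.5 + 448.094 = 1316.59.
True-score variance = 608.171 + 448.094 = 1056.27, so reliability = 0.8023.
Error variance = 1316.59 − 1056.27 = 260.329; SEM = √260.329 = 16.135.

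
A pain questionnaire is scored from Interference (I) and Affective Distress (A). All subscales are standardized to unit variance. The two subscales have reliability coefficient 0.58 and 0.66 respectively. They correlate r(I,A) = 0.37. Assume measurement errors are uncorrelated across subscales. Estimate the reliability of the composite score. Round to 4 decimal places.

Var(I+A) = 2 + 2·[0.37] = 2 + 0.74 = 2.74.
With uncorrelated errors the cross-covariances are all true-score covariance, so they carry over unchanged; only the diagonal terms shrink to ρᵢσᵢ².
True-score variance = [0.58 + 0.66] + 0.74 = 1.24 + 0.74 = 1.98.
Reliability = 1.98 / 2.74 = 0.7226.

0.7226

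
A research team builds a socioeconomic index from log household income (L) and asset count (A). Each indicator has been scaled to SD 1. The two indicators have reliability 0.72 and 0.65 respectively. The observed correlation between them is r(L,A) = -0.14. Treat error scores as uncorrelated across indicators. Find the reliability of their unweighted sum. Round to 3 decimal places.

0.634

Var(L+A) = 2 + 2·[(-0.14)] = 2 − 0.28 = 1.72.
With uncorrelated errors the cross-covariances are all true-score covariance, so they carry over unchanged; only the diagonal terms shrink to ρᵢσᵢ².
True-score variance = [0.72 + 0.65] − 0.28 = 1.37 − 0.28 = 1.09.
Reliability = 1.09 / 1.72 = 0.634.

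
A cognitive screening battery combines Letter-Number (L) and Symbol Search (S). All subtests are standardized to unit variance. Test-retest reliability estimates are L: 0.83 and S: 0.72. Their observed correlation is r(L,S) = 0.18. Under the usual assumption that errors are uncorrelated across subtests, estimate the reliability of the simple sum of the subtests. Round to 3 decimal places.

Var(L+S) = 2 + 2·[0.18] = 2 + 0.36 = 2.36.
With uncorrelated errors the cross-covariances are all true-score covariance, so they carry over unchanged; only the diagonal terms shrink to ρᵢσᵢ².
True-score variance = [0.83 + 0.72] + 0.36 = 1.55 + 0.36 = 1.91.
Reliability = 1.91 / 2.36 = 0.809.

0.809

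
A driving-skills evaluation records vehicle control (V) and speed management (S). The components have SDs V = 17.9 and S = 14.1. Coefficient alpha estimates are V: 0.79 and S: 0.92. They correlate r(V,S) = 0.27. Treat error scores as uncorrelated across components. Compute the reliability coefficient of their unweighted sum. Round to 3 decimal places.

Var(V+S) = 17.9² + 14.1² + 2·[17.9·14.1·0.27] = 519.22 + 136.291 = 655.511.
With uncorrelated errors the cross-covariances are all true-score covariance, so they carry over unchanged; only the diagonal terms shrink to ρᵢσᵢ².
True-score variance = [17.9²·0.79 + 14.1²·0.92] + 136.291 = 436.029 + 136.291 = 572.32.
Reliability = 572.32 / 655.511 = 0.873.

0.873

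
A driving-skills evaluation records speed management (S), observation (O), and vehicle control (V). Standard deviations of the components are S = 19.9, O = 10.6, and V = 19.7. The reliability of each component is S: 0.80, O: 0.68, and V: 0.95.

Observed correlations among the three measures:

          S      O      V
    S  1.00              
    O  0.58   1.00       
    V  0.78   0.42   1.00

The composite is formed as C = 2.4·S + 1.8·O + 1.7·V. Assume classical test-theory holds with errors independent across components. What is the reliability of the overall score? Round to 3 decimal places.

0.920

Var(C) = 2.4²·19.9² + 1.8²·10.6² + 1.7²·19.7² + 2·[4.32·19.9·10.6·0.58 + 4.08·19.9·19.7·0.78 + 3.06·10.6·19.7·0.42] = 3766.64 + 4089.01 = 7855.65.
Under uncorrelated errors the observed covariances equal the true-score covariances, so only the own-variance terms attenuate.
True-score variance = [2.4²·19.9²·0.80 + 1.8²·10.6²·0.68 + 1.7²·19.7²·0.95] + 4089.01 = 3137.87 + 4089.01 = 7226.87.
Reliability = 7226.87 / 7855.65 = 0.920.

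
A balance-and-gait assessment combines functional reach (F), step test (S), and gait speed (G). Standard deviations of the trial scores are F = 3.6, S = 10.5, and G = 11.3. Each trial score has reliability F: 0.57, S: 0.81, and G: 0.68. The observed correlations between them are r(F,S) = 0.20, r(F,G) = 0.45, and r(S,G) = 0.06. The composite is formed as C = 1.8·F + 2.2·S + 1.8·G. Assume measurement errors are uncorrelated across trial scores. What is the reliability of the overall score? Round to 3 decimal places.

0.794

Var(C) = 1.8²·3.6² + 2.2²·10.5² + 1.8²·11.3² + 2·[3.96·3.6·10.5·0.20 + 3.24·3.6·11.3·0.45 + 3.96·10.5·11.3·0.06] = 989.316 + 234.881 = 1224.2.
Because errors are independent across components, Cov(Tᵢ,Tⱼ) = Cov(Xᵢ,Xⱼ); the off-diagonal part of the true-score variance is the same as above.
True-score variance = [1.8²·3.6²·0.57 + 2.2²·10.5²·0.81 + 1.8²·11.3²·0.68] + 234.881 = 737.485 + 234.881 = 972.366.
Reliability = 972.366 / 1224.2 = 0.794.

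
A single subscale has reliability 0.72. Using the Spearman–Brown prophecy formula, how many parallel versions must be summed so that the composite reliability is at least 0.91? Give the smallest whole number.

4

k ≥ ρ*(1−ρ₁)/(ρ₁(1−ρ*)) = 0.91·0.28 / (0.72·0.09) = 3.932.
Smallest integer k = 4.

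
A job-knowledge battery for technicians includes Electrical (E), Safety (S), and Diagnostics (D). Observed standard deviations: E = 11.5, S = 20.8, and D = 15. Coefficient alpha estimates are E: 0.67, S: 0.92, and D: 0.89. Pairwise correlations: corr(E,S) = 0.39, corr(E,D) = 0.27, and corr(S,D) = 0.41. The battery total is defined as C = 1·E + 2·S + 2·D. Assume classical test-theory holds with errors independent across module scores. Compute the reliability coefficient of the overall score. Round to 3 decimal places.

0.935

Var(C) = 11.5² + 2²·20.8² + 2²·15² + 2·[2·11.5·20.8·0.39 + 2·11.5·15·0.27 + 4·20.8·15·0.41] = 2762.81 + 1582.81 = 4345.62.
Under uncorrelated errors the observed covariances equal the true-score covariances, so only the own-variance terms attenuate.
True-score variance = [11.5²·0.67 + 2²·20.8²·0.92 + 2²·15²·0.89] + 1582.81 = 2481.72 + 1582.81 = 4064.53.
Reliability = 4064.53 / 4345.62 = 0.935.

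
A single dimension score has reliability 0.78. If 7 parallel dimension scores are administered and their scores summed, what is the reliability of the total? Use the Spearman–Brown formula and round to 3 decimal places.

0.961

ρ_k = kρ / (1 + (k−1)ρ) = 7·0.78 / (1 + 6·0.78) = 5.460 / 5.680 = 0.961.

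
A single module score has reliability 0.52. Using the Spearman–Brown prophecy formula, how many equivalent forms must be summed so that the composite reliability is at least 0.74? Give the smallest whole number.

3

k ≥ ρ*(1−ρ₁)/(ρ₁(1−ρ*)) = 0.74·0.48 / (0.52·0.26) = 2.627.
Smallest integer k = 3.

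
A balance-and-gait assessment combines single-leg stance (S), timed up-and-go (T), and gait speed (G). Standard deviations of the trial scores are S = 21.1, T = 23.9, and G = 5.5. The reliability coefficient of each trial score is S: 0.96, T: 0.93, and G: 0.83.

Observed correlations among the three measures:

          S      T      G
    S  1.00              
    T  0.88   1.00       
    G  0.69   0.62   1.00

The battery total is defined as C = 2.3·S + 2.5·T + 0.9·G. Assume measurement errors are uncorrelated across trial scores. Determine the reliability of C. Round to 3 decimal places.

Var(C) = 2.3²·21.1² + 2.5²·23.9² + 0.9²·5.5² + 2·[5.75·21.1·23.9·0.88 + 2.07·21.1·5.5·0.69 + 2.25·23.9·5.5·0.62] = 5949.73 + 5801.67 = 11751.4.
Under uncorrelated errors the observed covariances equal the true-score covariances, so only the own-variance terms attenuate.
True-score variance = [2.3²·21.1²·0.96 + 2.5²·23.9²·0.93 + 0.9²·5.5²·0.83] + 5801.67 = 5601.45 + 5801.67 = 11403.1.
Reliability = 11403.1 / 11751.4 = 0.970.

0.970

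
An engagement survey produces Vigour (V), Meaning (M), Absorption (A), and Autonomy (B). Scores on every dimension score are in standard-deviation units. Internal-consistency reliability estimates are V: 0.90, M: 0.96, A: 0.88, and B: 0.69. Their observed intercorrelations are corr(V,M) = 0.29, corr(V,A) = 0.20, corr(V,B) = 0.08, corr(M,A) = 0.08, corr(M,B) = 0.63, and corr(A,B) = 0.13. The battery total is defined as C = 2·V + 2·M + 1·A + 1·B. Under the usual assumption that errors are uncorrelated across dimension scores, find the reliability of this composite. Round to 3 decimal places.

Var(C) = 2² + 2² + 1 + 1 + 2·[4·0.29 + 2·0.20 + 2·0.08 + 2·0.08 + 2·0.63 + 0.13] = 10 + 6.54 = 16.54.
With uncorrelated errors the cross-covariances are all true-score covariance, so they carry over unchanged; only the diagonal terms shrink to ρᵢσᵢ².
True-score variance = [2²·0.90 + 2²·0.96 + 0.88 + 0.69] + 6.54 = 9.01 + 6.54 = 15.55.
Reliability = 15.55 / 16.54 = 0.940.

0.940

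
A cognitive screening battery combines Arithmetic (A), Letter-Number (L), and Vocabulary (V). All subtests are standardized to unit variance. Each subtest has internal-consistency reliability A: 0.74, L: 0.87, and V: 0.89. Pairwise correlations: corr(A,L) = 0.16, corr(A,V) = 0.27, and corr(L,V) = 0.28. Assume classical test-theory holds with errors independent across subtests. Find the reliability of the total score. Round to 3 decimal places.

Var(A+L+V) = 3 + 2·[0.16 + 0.27 + 0.28] = 3 + 1.42 = 4.42.
Under uncorrelated errors the observed covariances equal the true-score covariances, so only the own-variance terms attenuate.
True-score variance = [0.74 + 0.87 + 0.89] + 1.42 = 2.5 + 1.42 = 3.92.
Reliability = 3.92 / 4.42 = 0.887.

0.887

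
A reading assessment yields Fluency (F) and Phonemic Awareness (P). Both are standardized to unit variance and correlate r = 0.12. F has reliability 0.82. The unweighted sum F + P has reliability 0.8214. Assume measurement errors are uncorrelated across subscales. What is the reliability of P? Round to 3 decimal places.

0.780

Var(F+P) = 2 + 2·0.12 = 2.240.
True-score variance = ρ_F + ρ_P + 2·0.12, so 0.8214 = (0.82 + ρ_P + 0.24) / 2.240.
ρ_P = 0.8214·2.240 − 0.82 − 0.24 = 0.780.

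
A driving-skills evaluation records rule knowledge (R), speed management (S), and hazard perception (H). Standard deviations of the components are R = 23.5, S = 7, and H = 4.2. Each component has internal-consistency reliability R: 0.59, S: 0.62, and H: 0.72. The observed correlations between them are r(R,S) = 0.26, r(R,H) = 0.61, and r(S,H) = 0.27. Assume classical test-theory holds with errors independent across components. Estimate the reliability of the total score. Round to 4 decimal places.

0.7027

Var(R+S+H) = 23.5² + 7² + 4.2² + 2·[23.5·7·0.26 + 23.5·4.2·0.61 + 7·4.2·0.27] = 618.89 + 221.83 = 840.72.
Under uncorrelated errors the observed covariances equal the true-score covariances, so only the own-variance terms attenuate.
True-score variance = [23.5²·0.59 + 7²·0.62 + 4.2²·0.72] + 221.83 = 368.908 + 221.83 = 590.738.
Reliability = 590.738 / 840.72 = 0.7027.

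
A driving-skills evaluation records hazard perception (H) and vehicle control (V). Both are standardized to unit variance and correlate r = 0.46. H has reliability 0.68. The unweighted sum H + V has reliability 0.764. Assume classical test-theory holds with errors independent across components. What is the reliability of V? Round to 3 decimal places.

0.631

Var(H+V) = 2 + 2·0.46 = 2.920.
True-score variance = ρ_H + ρ_V + 2·0.46, so 0.764 = (0.68 + ρ_V + 0.92) / 2.920.
ρ_V = 0.764·2.920 − 0.68 − 0.92 = 0.631.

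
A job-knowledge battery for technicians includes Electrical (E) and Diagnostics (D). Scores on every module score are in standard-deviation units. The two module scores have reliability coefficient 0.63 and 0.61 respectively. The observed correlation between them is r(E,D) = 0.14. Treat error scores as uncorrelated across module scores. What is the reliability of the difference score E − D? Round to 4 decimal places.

Var(E−D) = 1 + 1 − 2·0.14 = 2 − 0.28 = 1.72.
Under uncorrelated errors the observed covariances equal the true-score covariances, so only the own-variance terms attenuate.
True-score variance = [0.63 + 0.61] − 0.28 = 1.24 − 0.28 = 0.96.
Reliability = 0.96 / 1.72 = 0.5581.

0.5581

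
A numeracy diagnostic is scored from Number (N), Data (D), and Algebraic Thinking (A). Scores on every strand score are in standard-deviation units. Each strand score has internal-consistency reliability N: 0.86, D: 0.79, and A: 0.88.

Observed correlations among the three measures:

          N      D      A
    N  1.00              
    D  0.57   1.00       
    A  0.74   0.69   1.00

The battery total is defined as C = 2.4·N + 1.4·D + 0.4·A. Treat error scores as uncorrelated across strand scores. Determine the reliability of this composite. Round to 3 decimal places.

0.911

Var(C) = 2.4² + 1.4² + 0.4² + 2·[3.36·0.57 + 0.96·0.74 + 0.56·0.69] = 7.88 + 6.024 = 13.904.
With uncorrelated errors the cross-covariances are all true-score covariance, so they carry over unchanged; only the diagonal terms shrink to ρᵢσᵢ².
True-score variance = [2.4²·0.86 + 1.4²·0.79 + 0.4²·0.88] + 6.024 = 6.6428 + 6.024 = 12.6668.
Reliability = 12.6668 / 13.904 = 0.911.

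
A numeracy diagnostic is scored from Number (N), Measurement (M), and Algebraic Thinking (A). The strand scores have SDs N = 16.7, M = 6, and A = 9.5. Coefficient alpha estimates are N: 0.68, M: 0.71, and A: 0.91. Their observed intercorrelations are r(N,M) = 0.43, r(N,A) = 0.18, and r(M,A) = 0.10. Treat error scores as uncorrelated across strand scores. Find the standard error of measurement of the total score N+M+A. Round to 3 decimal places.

10.383

Var(total) = 405.14 + 154.686 = 559.826.
True-score variance = 297.333 + 154.686 = 452.019, so reliability = 0.8074.
Error variance = 559.826 − 452.019 = 107.807; SEM = √107.807 = 10.383.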